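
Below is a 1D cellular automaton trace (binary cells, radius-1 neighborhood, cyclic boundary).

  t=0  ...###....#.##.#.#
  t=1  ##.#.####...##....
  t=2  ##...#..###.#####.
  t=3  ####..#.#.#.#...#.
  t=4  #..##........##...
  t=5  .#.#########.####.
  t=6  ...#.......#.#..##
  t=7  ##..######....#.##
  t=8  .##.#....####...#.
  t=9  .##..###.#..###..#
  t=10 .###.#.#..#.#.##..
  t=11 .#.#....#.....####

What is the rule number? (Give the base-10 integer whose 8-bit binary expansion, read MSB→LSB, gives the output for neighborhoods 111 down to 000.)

89

  ###|.  b7=0 t=0,i=4
  ##.|#  b6=1 t=0,i=5
  #.#|.  b5=0 t=0,i=11
  #..|#  b4=1 t=0,i=0
  .##|#  b3=1 t=0,i=3
  .#.|.  b2=0 t=0,i=10
  ..#|.  b1=0 t=0,i=2
  ...|#  b0=1 t=0,i=1
  bits 01011001 = 89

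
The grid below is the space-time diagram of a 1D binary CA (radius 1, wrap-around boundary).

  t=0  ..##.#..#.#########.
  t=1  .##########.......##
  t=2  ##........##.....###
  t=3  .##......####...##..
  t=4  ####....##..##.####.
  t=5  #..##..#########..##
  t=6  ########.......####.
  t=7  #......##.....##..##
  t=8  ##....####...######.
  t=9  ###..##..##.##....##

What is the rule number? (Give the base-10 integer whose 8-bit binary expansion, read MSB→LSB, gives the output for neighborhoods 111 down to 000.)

  nb ###: next=.  (t=0,i=11, bit7=0)
  nb ##.: next=#  (t=0,i=3, bit6=1)
  nb #.#: next=#  (t=0,i=4, bit5=1)
  nb #..: next=#  (t=0,i=6, bit4=1)
  nb .##: next=#  (t=0,i=2, bit3=1)
  nb .#.: next=#  (t=0,i=5, bit2=1)
  nb ..#: next=#  (t=0,i=1, bit1=1)
  nb ...: next=.  (t=0,i=0, bit0=0)
  bits 01111110 = 126

126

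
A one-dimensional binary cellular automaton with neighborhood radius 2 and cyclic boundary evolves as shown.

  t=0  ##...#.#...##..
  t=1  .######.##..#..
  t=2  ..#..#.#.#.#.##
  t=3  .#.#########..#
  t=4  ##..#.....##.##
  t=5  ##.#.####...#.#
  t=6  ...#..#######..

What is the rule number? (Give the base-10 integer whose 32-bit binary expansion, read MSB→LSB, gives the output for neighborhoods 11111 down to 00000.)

  nb #####: next=.  (t=1,i=3, bit31=0)
  nb ####.: next=#  (t=1,i=5, bit30=1)
  nb ###.#: next=.  (t=1,i=6, bit29=0)
  nb ###..: next=#  (t=3,i=11, bit28=1)
  nb ##.##: next=#  (t=1,i=7, bit27=1)
  nb ##.#.: next=.  (t=5,i=2, bit26=0)
  nb ##..#: next=.  (t=0,i=13, bit25=0)
  nb ##...: next=#  (t=0,i=2, bit24=1)
  nb #.###: next=.  (t=3,i=3, bit23=0)
  nb #.##.: next=.  (t=1,i=8, bit22=0)
  nb #.#.#: next=#  (t=2,i=7, bit21=1)
  nb #.#..: next=.  (t=0,i=7, bit20=0)
  nb #..##: next=.  (t=0,i=14, bit19=0)
  nb #..#.: next=#  (t=1,i=11, bit18=1)
  nb #...#: next=#  (t=0,i=3, bit17=1)
  nb #....: next=#  (t=4,i=6, bit16=1)
  nb .####: next=#  (t=1,i=2, bit15=1)
  nb .###.: next=.  (t=5,i=0, bit14=0)
  nb .##.#: next=.  (t=4,i=11, bit13=0)
  nb .##..: next=#  (t=0,i=1, bit12=1)
  nb .#.##: next=.  (t=2,i=12, bit11=0)
  nb .#.#.: next=#  (t=0,i=6, bit10=1)
  nb .#..#: next=#  (t=2,i=3, bit9=1)
  nb .#...: next=#  (t=0,i=8, bit8=1)
  nb ..###: next=.  (t=1,i=1, bit7=0)
  nb ..##.: next=.  (t=0,i=0, bit6=0)
  nb ..#.#: next=#  (t=0,i=5, bit5=1)
  nb ..#..: next=.  (t=1,i=12, bit4=0)
  nb ...##: next=.  (t=0,i=10, bit3=0)
  nb ...#.: next=#  (t=0,i=4, bit2=1)
  nb ....#: next=#  (t=4,i=8, bit1=1)
  nb .....: next=#  (t=4,i=7, bit0=1)
  bits 01011001001001111001011100100111 = 1495766823

1495766823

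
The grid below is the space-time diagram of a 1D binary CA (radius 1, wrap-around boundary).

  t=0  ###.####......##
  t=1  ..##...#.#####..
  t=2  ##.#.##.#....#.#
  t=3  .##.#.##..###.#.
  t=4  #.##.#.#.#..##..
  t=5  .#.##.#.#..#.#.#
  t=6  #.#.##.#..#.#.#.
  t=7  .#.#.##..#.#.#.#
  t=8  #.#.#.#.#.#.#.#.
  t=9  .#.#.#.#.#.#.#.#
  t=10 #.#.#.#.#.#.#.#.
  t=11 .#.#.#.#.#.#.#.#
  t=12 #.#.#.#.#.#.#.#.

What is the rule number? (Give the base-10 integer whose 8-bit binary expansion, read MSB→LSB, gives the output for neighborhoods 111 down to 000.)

99

  ###|.  b7=0 t=0,i=0
  ##.|#  b6=1 t=0,i=2
  #.#|#  b5=1 t=0,i=3
  #..|.  b4=0 t=0,i=8
  .##|.  b3=0 t=0,i=4
  .#.|.  b2=0 t=1,i=7
  ..#|#  b1=1 t=0,i=13
  ...|#  b0=1 t=0,i=9
  bits 01100011 = 99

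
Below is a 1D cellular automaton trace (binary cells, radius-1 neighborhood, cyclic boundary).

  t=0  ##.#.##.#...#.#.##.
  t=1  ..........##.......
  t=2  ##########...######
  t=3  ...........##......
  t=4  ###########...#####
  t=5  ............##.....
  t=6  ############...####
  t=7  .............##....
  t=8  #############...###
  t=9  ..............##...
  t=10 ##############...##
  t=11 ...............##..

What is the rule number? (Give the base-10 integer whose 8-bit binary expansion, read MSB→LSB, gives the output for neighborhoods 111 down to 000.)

3

  nb ###: next=.  (t=2,i=0, bit7=0)
  nb ##.: next=.  (t=0,i=1, bit6=0)
  nb #.#: next=.  (t=0,i=2, bit5=0)
  nb #..: next=.  (t=0,i=9, bit4=0)
  nb .##: next=.  (t=0,i=0, bit3=0)
  nb .#.: next=.  (t=0,i=3, bit2=0)
  nb ..#: next=#  (t=0,i=11, bit1=1)
  nb ...: next=#  (t=0,i=10, bit0=1)
  bits 00000011 = 3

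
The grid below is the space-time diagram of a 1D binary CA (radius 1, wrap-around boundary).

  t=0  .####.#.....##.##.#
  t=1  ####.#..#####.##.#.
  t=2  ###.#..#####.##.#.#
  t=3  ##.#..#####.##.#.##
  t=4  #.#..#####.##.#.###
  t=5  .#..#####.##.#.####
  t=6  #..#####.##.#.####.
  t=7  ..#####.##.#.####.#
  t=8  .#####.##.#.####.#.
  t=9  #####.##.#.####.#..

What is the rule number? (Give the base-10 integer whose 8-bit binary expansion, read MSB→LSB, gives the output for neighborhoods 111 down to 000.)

  nb ###: next=#  (t=0,i=2, bit7=1)
  nb ##.: next=.  (t=0,i=4, bit6=0)
  nb #.#: next=#  (t=0,i=0, bit5=1)
  nb #..: next=.  (t=0,i=7, bit4=0)
  nb .##: next=#  (t=0,i=1, bit3=1)
  nb .#.: next=.  (t=0,i=6, bit2=0)
  nb ..#: next=#  (t=0,i=11, bit1=1)
  nb ...: next=#  (t=0,i=8, bit0=1)
  bits 10101011 = 171

171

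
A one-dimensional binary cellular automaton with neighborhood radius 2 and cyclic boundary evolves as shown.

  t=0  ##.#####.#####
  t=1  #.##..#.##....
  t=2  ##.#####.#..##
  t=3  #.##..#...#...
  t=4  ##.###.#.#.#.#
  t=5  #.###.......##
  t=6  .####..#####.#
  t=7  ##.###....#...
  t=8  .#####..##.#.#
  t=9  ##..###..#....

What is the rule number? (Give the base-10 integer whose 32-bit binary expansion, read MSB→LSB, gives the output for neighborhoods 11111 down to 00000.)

1518631727

  #####|.  b31=0 t=0,i=5
  ####.|#  b30=1 t=0,i=0
  ###.#|.  b29=0 t=0,i=1
  ###..|#  b28=1 t=5,i=4
  ##.##|#  b27=1 t=0,i=2
  ##.#.|.  b26=0 t=2,i=8
  ##..#|#  b25=1 t=1,i=4
  ##...|.  b24=0 t=1,i=10
  #.###|#  b23=1 t=0,i=3
  #.##.|.  b22=0 t=1,i=2
  #.#.#|.  b21=0 t=4,i=7
  #.#..|.  b20=0 t=2,i=9
  #..##|.  b19=0 t=2,i=11
  #..#.|#  b18=1 t=1,i=5
  #...#|.  b17=0 t=3,i=8
  #....|.  b16=0 t=1,i=11
  .####|.  b15=0 t=0,i=4
  .###.|#  b14=1 t=4,i=0
  .##.#|#  b13=1 t=7,i=1
  .##..|#  b12=1 t=1,i=3
  .#.##|#  b11=1 t=1,i=1
  .#.#.|.  b10=0 t=4,i=8
  .#..#|#  b9=1 t=2,i=10
  .#...|#  b8=1 t=3,i=7
  ..###|.  b7=0 t=2,i=12
  ..##.|.  b6=0 t=7,i=0
  ..#.#|#  b5=1 t=1,i=0
  ..#..|.  b4=0 t=3,i=6
  ...##|#  b3=1 t=5,i=11
  ...#.|#  b2=1 t=1,i=13
  ....#|#  b1=1 t=1,i=12
  .....|#  b0=1 t=5,i=7
  bits 01011010100001000111101100101111 = 1518631727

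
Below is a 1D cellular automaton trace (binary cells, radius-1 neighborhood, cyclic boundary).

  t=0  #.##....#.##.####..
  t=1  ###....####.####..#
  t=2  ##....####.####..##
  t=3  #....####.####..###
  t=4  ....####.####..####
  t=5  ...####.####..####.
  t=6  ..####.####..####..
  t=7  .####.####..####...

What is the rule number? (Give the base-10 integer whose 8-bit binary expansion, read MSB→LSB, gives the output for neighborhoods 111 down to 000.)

  nb ###: next=#  (t=0,i=14, bit7=1)
  nb ##.: next=.  (t=0,i=3, bit6=0)
  nb #.#: next=#  (t=0,i=1, bit5=1)
  nb #..: next=.  (t=0,i=4, bit4=0)
  nb .##: next=#  (t=0,i=2, bit3=1)
  nb .#.: next=#  (t=0,i=0, bit2=1)
  nb ..#: next=#  (t=0,i=7, bit1=1)
  nb ...: next=.  (t=0,i=5, bit0=0)
  bits 10101110 = 174

174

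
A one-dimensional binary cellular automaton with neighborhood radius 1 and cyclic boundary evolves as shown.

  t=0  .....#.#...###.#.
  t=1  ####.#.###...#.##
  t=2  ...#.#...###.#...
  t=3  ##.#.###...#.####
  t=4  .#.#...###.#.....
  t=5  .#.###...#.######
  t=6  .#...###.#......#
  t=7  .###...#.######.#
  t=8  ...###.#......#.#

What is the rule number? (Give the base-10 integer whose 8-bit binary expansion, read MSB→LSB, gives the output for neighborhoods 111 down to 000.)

85

  ###|.  b7=0 t=0,i=12
  ##.|#  b6=1 t=0,i=13
  #.#|.  b5=0 t=0,i=6
  #..|#  b4=1 t=0,i=8
  .##|.  b3=0 t=0,i=11
  .#.|#  b2=1 t=0,i=5
  ..#|.  b1=0 t=0,i=4
  ...|#  b0=1 t=0,i=0
  bits 01010101 = 85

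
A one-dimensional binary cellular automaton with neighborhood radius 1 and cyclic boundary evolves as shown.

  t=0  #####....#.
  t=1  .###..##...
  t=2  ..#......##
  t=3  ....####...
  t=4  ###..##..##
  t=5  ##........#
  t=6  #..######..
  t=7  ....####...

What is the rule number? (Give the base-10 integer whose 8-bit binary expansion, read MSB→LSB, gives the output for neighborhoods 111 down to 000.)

129

  nb ###: next=#  (t=0,i=1, bit7=1)
  nb ##.: next=.  (t=0,i=4, bit6=0)
  nb #.#: next=.  (t=0,i=10, bit5=0)
  nb #..: next=.  (t=0,i=5, bit4=0)
  nb .##: next=.  (t=0,i=0, bit3=0)
  nb .#.: next=.  (t=0,i=9, bit2=0)
  nb ..#: next=.  (t=0,i=8, bit1=0)
  nb ...: next=#  (t=0,i=6, bit0=1)
  bits 10000001 = 129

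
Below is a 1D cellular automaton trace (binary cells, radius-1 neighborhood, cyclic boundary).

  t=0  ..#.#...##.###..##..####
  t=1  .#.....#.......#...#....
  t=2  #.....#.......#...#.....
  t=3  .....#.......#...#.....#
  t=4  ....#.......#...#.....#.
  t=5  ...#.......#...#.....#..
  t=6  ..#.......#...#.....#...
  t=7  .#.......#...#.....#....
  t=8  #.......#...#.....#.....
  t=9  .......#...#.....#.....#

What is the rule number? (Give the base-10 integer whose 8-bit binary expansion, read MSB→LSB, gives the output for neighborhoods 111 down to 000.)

  ###|.  b7=0 t=0,i=12
  ##.|.  b6=0 t=0,i=9
  #.#|.  b5=0 t=0,i=3
  #..|.  b4=0 t=0,i=0
  .##|.  b3=0 t=0,i=8
  .#.|.  b2=0 t=0,i=2
  ..#|#  b1=1 t=0,i=1
  ...|.  b0=0 t=0,i=6
  bits 00000010 = 2

2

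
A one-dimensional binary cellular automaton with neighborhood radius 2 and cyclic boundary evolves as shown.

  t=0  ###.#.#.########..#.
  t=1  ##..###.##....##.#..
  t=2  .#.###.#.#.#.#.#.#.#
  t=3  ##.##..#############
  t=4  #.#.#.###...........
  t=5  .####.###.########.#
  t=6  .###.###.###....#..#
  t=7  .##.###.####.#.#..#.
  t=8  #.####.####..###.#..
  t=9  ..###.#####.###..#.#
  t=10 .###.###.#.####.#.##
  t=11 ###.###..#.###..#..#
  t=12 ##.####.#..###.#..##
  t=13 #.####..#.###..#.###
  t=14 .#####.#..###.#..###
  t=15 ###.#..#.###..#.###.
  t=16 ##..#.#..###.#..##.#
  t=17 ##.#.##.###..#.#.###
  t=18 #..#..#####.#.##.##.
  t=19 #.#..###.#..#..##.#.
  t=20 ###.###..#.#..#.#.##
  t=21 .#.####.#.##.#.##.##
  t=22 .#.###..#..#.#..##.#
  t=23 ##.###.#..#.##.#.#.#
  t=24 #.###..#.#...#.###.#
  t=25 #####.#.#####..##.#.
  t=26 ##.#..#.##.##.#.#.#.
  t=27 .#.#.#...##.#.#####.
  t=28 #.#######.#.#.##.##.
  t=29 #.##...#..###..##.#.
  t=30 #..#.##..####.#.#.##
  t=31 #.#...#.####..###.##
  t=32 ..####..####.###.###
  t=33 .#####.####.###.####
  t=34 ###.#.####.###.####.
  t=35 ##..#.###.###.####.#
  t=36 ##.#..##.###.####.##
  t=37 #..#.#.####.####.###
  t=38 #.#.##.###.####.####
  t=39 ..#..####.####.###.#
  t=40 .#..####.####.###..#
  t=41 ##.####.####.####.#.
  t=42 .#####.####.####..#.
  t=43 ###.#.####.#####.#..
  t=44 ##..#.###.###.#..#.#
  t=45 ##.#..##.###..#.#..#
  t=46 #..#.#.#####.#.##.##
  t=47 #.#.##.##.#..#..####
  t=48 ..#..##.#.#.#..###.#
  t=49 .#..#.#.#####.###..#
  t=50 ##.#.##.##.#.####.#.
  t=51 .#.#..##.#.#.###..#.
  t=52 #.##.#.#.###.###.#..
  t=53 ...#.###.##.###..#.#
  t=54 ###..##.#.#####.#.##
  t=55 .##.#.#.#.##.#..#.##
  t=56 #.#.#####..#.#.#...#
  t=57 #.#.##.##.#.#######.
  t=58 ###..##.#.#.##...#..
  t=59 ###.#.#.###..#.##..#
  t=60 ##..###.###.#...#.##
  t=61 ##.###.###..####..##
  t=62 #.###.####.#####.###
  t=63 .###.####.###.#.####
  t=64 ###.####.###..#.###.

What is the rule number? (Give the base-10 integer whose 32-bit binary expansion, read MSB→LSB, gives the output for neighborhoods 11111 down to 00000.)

1488975245

  ##### -> .   bit 31 = 0  t=0,i=10
  ####. -> #   bit 30 = 1  t=0,i=14
  ###.# -> .   bit 29 = 0  t=0,i=2
  ###.. -> #   bit 28 = 1  t=0,i=15
  ##.## -> #   bit 27 = 1  t=1,i=7
  ##.#. -> .   bit 26 = 0  t=0,i=3
  ##..# -> .   bit 25 = 0  t=0,i=16
  ##... -> .   bit 24 = 0  t=1,i=10
  #.### -> #   bit 23 = 1  t=0,i=0
  #.##. -> .   bit 22 = 0  t=1,i=8
  #.#.# -> #   bit 21 = 1  t=0,i=4
  #.#.. -> #   bit 20 = 1  t=1,i=17
  #..## -> #   bit 19 = 1  t=1,i=3
  #..#. -> #   bit 18 = 1  t=0,i=17
  #...# -> #   bit 17 = 1  t=24,i=11
  #.... -> #   bit 16 = 1  t=1,i=11
  .#### -> #   bit 15 = 1  t=0,i=9
  .###. -> #   bit 14 = 1  t=0,i=1
  .##.# -> #   bit 13 = 1  t=1,i=15
  .##.. -> #   bit 12 = 1  t=1,i=1
  .#.## -> .   bit 11 = 0  t=0,i=7
  .#.#. -> #   bit 10 = 1  t=0,i=5
  .#..# -> .   bit 9 = 0  t=1,i=18
  .#... -> #   bit 8 = 1  t=24,i=10
  ..### -> #   bit 7 = 1  t=1,i=4
  ..##. -> .   bit 6 = 0  t=1,i=0
  ..#.# -> .   bit 5 = 0  t=0,i=18
  ..#.. -> .   bit 4 = 0  t=6,i=16
  ...## -> #   bit 3 = 1  t=1,i=13
  ...#. -> #   bit 2 = 1  t=4,i=19
  ....# -> .   bit 1 = 0  t=1,i=12
  ..... -> #   bit 0 = 1  t=4,i=11
  bits 01011000101111111111010110001101 = 1488975245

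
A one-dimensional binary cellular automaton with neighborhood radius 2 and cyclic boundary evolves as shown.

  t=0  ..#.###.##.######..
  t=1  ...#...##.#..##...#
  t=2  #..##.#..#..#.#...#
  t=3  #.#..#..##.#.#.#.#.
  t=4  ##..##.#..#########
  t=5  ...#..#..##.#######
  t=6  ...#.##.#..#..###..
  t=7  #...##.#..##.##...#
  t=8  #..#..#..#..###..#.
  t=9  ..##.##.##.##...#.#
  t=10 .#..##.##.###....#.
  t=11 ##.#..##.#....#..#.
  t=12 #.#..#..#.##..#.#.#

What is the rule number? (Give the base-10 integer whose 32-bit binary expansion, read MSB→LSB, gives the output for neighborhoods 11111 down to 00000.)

  nb #####: next=#  (t=0,i=13, bit31=1)
  nb ####.: next=.  (t=0,i=15, bit30=0)
  nb ###.#: next=.  (t=0,i=6, bit29=0)
  nb ###..: next=.  (t=0,i=16, bit28=0)
  nb ##.##: next=#  (t=0,i=7, bit27=1)
  nb ##.#.: next=#  (t=1,i=9, bit26=1)
  nb ##..#: next=.  (t=2,i=1, bit25=0)
  nb ##...: next=.  (t=0,i=17, bit24=0)
  nb #.###: next=.  (t=0,i=4, bit23=0)
  nb #.##.: next=#  (t=0,i=8, bit22=1)
  nb #.#.#: next=#  (t=3,i=0, bit21=1)
  nb #.#..: next=.  (t=1,i=10, bit20=0)
  nb #..##: next=#  (t=1,i=12, bit19=1)
  nb #..#.: next=#  (t=2,i=8, bit18=1)
  nb #...#: next=.  (t=1,i=1, bit17=0)
  nb #....: next=#  (t=0,i=18, bit16=1)
  nb .####: next=.  (t=0,i=12, bit15=0)
  nb .###.: next=.  (t=0,i=5, bit14=0)
  nb .##.#: next=.  (t=0,i=9, bit13=0)
  nb .##..: next=#  (t=1,i=14, bit12=1)
  nb .#.##: next=#  (t=0,i=3, bit11=1)
  nb .#.#.: next=#  (t=2,i=13, bit10=1)
  nb .#..#: next=.  (t=1,i=11, bit9=0)
  nb .#...: next=#  (t=1,i=0, bit8=1)
  nb ..###: next=#  (t=4,i=10, bit7=1)
  nb ..##.: next=.  (t=1,i=7, bit6=0)
  nb ..#.#: next=.  (t=0,i=2, bit5=0)
  nb ..#..: next=#  (t=1,i=3, bit4=1)
  nb ...##: next=#  (t=1,i=6, bit3=1)
  nb ...#.: next=.  (t=0,i=1, bit2=0)
  nb ....#: next=.  (t=0,i=0, bit1=0)
  nb .....: next=#  (t=6,i=0, bit0=1)
  bits 10001100011011010001110110011001 = 2355961241

2355961241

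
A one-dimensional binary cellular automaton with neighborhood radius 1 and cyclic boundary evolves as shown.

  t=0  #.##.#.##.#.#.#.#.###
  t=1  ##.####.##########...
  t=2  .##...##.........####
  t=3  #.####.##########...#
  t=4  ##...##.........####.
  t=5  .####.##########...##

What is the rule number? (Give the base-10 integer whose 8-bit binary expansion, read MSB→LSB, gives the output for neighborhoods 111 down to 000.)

  nb ###: next=.  (t=0,i=19, bit7=0)
  nb ##.: next=#  (t=0,i=0, bit6=1)
  nb #.#: next=#  (t=0,i=1, bit5=1)
  nb #..: next=#  (t=1,i=18, bit4=1)
  nb .##: next=.  (t=0,i=2, bit3=0)
  nb .#.: next=#  (t=0,i=5, bit2=1)
  nb ..#: next=#  (t=1,i=20, bit1=1)
  nb ...: next=#  (t=1,i=19, bit0=1)
  bits 01110111 = 119

119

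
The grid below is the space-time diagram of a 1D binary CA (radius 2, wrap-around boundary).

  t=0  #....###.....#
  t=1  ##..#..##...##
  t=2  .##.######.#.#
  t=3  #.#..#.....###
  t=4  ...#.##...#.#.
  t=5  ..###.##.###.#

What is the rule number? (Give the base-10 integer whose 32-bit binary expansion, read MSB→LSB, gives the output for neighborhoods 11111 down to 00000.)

321437564

  [31] ##### => .  t=2,i=6
  [30] ####. => .  t=1,i=0
  [29] ###.# => .  t=2,i=9
  [28] ###.. => #  t=0,i=7
  [27] ##.## => .  t=2,i=3
  [26] ##.#. => .  t=2,i=10
  [25] ##..# => #  t=1,i=2
  [24] ##... => #  t=0,i=1
  [23] #.### => .  t=2,i=4
  [22] #.##. => .  t=2,i=1
  [21] #.#.# => #  t=2,i=11
  [20] #.#.. => .  t=3,i=2
  [19] #..## => #  t=1,i=6
  [18] #..#. => .  t=1,i=3
  [17] #...# => .  t=1,i=10
  [16] #.... => .  t=0,i=2
  [15] .#### => #  t=1,i=13
  [14] .###. => .  t=0,i=6
  [13] .##.# => #  t=2,i=2
  [12] .##.. => #  t=0,i=0
  [11] .#.## => #  t=2,i=0
  [10] .#.#. => #  t=2,i=12
  [9] .#..# => #  t=1,i=5
  [8] .#... => #  t=3,i=6
  [7] ..### => .  t=0,i=5
  [6] ..##. => #  t=0,i=13
  [5] ..#.# => #  t=4,i=3
  [4] ..#.. => #  t=1,i=4
  [3] ...## => #  t=0,i=4
  [2] ...#. => #  t=4,i=2
  [1] ....# => .  t=0,i=3
  [0] ..... => .  t=0,i=10
  bits 00010011001010001011111101111100 = 321437564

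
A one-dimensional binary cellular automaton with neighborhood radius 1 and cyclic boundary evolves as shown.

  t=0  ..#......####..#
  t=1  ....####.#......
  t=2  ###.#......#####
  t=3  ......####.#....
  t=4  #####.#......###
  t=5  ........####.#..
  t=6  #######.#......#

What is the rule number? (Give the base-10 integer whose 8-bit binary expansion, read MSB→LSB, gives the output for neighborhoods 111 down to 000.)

9

  ###|.  b7=0 t=0,i=10
  ##.|.  b6=0 t=0,i=12
  #.#|.  b5=0 t=1,i=8
  #..|.  b4=0 t=0,i=0
  .##|#  b3=1 t=0,i=9
  .#.|.  b2=0 t=0,i=2
  ..#|.  b1=0 t=0,i=1
  ...|#  b0=1 t=0,i=4
  bits 00001001 = 9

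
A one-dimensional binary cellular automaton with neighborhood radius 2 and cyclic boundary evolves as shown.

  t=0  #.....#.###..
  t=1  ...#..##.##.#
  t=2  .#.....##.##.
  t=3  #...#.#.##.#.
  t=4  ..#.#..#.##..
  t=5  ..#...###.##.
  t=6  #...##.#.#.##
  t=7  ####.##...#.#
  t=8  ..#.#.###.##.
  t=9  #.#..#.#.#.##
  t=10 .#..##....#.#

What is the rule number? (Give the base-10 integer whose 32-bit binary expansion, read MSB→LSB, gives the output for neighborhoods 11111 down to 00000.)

  nb #####: next=.  (t=7,i=1, bit31=0)
  nb ####.: next=#  (t=7,i=2, bit30=1)
  nb ###.#: next=.  (t=5,i=8, bit29=0)
  nb ###..: next=#  (t=0,i=10, bit28=1)
  nb ##.##: next=#  (t=1,i=8, bit27=1)
  nb ##.#.: next=#  (t=1,i=11, bit26=1)
  nb ##..#: next=.  (t=0,i=11, bit25=0)
  nb ##...: next=#  (t=4,i=11, bit24=1)
  nb #.###: next=.  (t=0,i=8, bit23=0)
  nb #.##.: next=.  (t=1,i=9, bit22=0)
  nb #.#.#: next=.  (t=3,i=6, bit21=0)
  nb #.#..: next=.  (t=1,i=12, bit20=0)
  nb #..##: next=.  (t=1,i=5, bit19=0)
  nb #..#.: next=#  (t=0,i=12, bit18=1)
  nb #...#: next=#  (t=1,i=1, bit17=1)
  nb #....: next=.  (t=0,i=2, bit16=0)
  nb .####: next=.  (t=7,i=0, bit15=0)
  nb .###.: next=#  (t=0,i=9, bit14=1)
  nb .##.#: next=#  (t=1,i=7, bit13=1)
  nb .##..: next=#  (t=2,i=11, bit12=1)
  nb .#.##: next=#  (t=0,i=7, bit11=1)
  nb .#.#.: next=.  (t=3,i=5, bit10=0)
  nb .#..#: next=.  (t=1,i=4, bit9=0)
  nb .#...: next=.  (t=0,i=1, bit8=0)
  nb ..###: next=.  (t=5,i=6, bit7=0)
  nb ..##.: next=.  (t=1,i=6, bit6=0)
  nb ..#.#: next=#  (t=0,i=6, bit5=1)
  nb ..#..: next=.  (t=0,i=0, bit4=0)
  nb ...##: next=#  (t=2,i=6, bit3=1)
  nb ...#.: next=.  (t=0,i=5, bit2=0)
  nb ....#: next=.  (t=0,i=4, bit1=0)
  nb .....: next=#  (t=0,i=3, bit0=1)
  bits 01011101000001100111100000101001 = 1560705065

1560705065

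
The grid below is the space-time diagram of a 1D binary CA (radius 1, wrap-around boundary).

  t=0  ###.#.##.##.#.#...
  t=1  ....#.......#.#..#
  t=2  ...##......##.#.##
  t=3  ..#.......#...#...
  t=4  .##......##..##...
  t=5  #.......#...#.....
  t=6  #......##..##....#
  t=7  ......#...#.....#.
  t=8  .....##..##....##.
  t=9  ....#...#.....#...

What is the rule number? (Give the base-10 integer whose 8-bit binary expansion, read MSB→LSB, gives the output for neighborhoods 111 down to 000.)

  ### -> .   bit 7 = 0  t=0,i=1
  ##. -> .   bit 6 = 0  t=0,i=2
  #.# -> .   bit 5 = 0  t=0,i=3
  #.. -> .   bit 4 = 0  t=0,i=15
  .## -> .   bit 3 = 0  t=0,i=0
  .#. -> #   bit 2 = 1  t=0,i=4
  ..# -> #   bit 1 = 1  t=0,i=17
  ... -> .   bit 0 = 0  t=0,i=16
  bits 00000110 = 6

6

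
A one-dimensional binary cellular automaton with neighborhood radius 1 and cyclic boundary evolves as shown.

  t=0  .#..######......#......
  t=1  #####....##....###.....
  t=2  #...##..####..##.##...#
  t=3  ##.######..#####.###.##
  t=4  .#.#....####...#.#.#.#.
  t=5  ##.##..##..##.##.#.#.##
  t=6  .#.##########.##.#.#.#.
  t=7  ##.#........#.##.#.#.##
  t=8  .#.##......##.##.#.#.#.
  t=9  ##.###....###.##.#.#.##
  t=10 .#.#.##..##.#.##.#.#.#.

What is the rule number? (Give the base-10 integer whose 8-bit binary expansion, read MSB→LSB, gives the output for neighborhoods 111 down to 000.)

  [7] ### => .  t=0,i=5
  [6] ##. => #  t=0,i=9
  [5] #.# => .  t=2,i=16
  [4] #.. => #  t=0,i=2
  [3] .## => #  t=0,i=4
  [2] .#. => #  t=0,i=1
  [1] ..# => #  t=0,i=0
  [0] ... => .  t=0,i=11
  bits 01011110 = 94

94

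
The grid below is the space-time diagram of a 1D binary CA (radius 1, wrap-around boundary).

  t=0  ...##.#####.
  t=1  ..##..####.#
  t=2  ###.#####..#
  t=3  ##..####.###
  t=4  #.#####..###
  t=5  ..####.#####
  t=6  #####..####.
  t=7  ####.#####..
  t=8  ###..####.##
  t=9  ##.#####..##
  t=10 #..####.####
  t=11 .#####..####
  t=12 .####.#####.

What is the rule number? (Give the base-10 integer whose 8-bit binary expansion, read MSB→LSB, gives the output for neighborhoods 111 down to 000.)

158

  nb ###: next=#  (t=0,i=7, bit7=1)
  nb ##.: next=.  (t=0,i=4, bit6=0)
  nb #.#: next=.  (t=0,i=5, bit5=0)
  nb #..: next=#  (t=0,i=11, bit4=1)
  nb .##: next=#  (t=0,i=3, bit3=1)
  nb .#.: next=#  (t=1,i=11, bit2=1)
  nb ..#: next=#  (t=0,i=2, bit1=1)
  nb ...: next=.  (t=0,i=0, bit0=0)
  bits 10011110 = 158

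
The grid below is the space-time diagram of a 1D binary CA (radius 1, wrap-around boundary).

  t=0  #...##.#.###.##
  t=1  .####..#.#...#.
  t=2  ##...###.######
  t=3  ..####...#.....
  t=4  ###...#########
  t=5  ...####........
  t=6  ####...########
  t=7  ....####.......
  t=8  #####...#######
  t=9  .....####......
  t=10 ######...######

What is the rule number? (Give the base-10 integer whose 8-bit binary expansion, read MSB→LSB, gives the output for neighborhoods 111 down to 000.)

31

  ###|.  b7=0 t=0,i=10
  ##.|.  b6=0 t=0,i=0
  #.#|.  b5=0 t=0,i=6
  #..|#  b4=1 t=0,i=1
  .##|#  b3=1 t=0,i=4
  .#.|#  b2=1 t=0,i=7
  ..#|#  b1=1 t=0,i=3
  ...|#  b0=1 t=0,i=2
  bits 00011111 = 31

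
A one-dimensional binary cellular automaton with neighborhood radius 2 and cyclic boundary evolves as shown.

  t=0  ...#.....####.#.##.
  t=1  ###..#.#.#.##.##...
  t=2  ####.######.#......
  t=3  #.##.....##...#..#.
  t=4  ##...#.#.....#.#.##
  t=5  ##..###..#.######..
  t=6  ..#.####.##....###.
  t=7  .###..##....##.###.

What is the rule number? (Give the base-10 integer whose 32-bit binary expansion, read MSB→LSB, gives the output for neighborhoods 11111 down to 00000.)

1914793638

  #####|.  b31=0 t=2,i=7
  ####.|#  b30=1 t=0,i=11
  ###.#|#  b29=1 t=0,i=12
  ###..|#  b28=1 t=1,i=2
  ##.##|.  b27=0 t=1,i=13
  ##.#.|.  b26=0 t=0,i=13
  ##..#|#  b25=1 t=1,i=3
  ##...|.  b24=0 t=0,i=18
  #.###|.  b23=0 t=2,i=5
  #.##.|.  b22=0 t=0,i=16
  #.#.#|#  b21=1 t=0,i=14
  #.#..|.  b20=0 t=2,i=12
  #..##|.  b19=0 t=5,i=3
  #..#.|.  b18=0 t=1,i=4
  #...#|.  b17=0 t=1,i=17
  #....|#  b16=1 t=0,i=0
  .####|.  b15=0 t=0,i=10
  .###.|#  b14=1 t=1,i=1
  .##.#|#  b13=1 t=1,i=12
  .##..|.  b12=0 t=0,i=17
  .#.##|#  b11=1 t=0,i=15
  .#.#.|#  b10=1 t=1,i=6
  .#..#|#  b9=1 t=3,i=15
  .#...|.  b8=0 t=0,i=4
  ..###|#  b7=1 t=0,i=9
  ..##.|.  b6=0 t=3,i=9
  ..#.#|#  b5=1 t=1,i=5
  ..#..|.  b4=0 t=0,i=3
  ...##|.  b3=0 t=0,i=8
  ...#.|#  b2=1 t=0,i=2
  ....#|#  b1=1 t=0,i=1
  .....|.  b0=0 t=0,i=6
  bits 01110010001000010110111010100110 = 1914793638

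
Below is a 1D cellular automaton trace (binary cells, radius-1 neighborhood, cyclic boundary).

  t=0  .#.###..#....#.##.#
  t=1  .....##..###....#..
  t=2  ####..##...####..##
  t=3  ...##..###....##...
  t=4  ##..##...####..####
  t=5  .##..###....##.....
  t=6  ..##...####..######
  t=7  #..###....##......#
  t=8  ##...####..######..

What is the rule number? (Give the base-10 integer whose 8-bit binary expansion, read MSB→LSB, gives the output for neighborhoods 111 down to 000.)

  [7] ### => .  t=0,i=4
  [6] ##. => #  t=0,i=5
  [5] #.# => .  t=0,i=0
  [4] #.. => #  t=0,i=6
  [3] .## => .  t=0,i=3
  [2] .#. => .  t=0,i=1
  [1] ..# => .  t=0,i=7
  [0] ... => #  t=0,i=10
  bits 01010001 = 81

81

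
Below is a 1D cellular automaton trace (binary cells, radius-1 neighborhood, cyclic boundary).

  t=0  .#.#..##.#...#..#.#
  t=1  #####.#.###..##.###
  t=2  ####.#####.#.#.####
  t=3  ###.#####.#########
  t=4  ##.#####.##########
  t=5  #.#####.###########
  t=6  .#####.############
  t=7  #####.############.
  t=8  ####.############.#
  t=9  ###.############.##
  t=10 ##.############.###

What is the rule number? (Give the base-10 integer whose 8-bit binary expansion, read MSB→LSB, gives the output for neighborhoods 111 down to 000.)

  nb ###: next=#  (t=1,i=0, bit7=1)
  nb ##.: next=.  (t=0,i=7, bit6=0)
  nb #.#: next=#  (t=0,i=0, bit5=1)
  nb #..: next=#  (t=0,i=4, bit4=1)
  nb .##: next=#  (t=0,i=6, bit3=1)
  nb .#.: next=#  (t=0,i=1, bit2=1)
  nb ..#: next=.  (t=0,i=5, bit1=0)
  nb ...: next=.  (t=0,i=11, bit0=0)
  bits 10111100 = 188

188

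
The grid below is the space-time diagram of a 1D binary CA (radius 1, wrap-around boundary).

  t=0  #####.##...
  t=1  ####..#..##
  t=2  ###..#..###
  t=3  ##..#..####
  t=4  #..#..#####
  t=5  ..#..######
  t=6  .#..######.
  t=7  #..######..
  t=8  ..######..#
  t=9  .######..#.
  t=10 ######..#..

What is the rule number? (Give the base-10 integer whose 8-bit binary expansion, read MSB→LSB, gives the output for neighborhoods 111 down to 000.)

139

  ###|#  b7=1 t=0,i=1
  ##.|.  b6=0 t=0,i=4
  #.#|.  b5=0 t=0,i=5
  #..|.  b4=0 t=0,i=8
  .##|#  b3=1 t=0,i=0
  .#.|.  b2=0 t=1,i=6
  ..#|#  b1=1 t=0,i=10
  ...|#  b0=1 t=0,i=9
  bits 10001011 = 139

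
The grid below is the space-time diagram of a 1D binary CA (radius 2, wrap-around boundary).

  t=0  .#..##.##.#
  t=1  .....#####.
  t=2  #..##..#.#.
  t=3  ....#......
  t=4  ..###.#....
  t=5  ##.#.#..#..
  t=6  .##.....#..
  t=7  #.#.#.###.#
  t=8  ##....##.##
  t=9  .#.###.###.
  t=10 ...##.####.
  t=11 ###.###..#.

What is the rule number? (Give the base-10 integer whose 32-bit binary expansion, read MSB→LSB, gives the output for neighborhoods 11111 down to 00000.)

  [31] ##### => #  t=1,i=7
  [30] ####. => .  t=1,i=8
  [29] ###.# => .  t=4,i=4
  [28] ###.. => #  t=1,i=9
  [27] ##.## => #  t=0,i=6
  [26] ##.#. => #  t=0,i=9
  [25] ##..# => .  t=2,i=5
  [24] ##... => .  t=1,i=10
  [23] #.### => #  t=7,i=6
  [22] #.##. => #  t=0,i=7
  [21] #.#.# => .  t=0,i=10
  [20] #.#.. => .  t=0,i=1
  [19] #..## => .  t=0,i=3
  [18] #..#. => .  t=2,i=6
  [17] #...# => #  t=6,i=10
  [16] #.... => #  t=1,i=0
  [15] .#### => .  t=1,i=6
  [14] .###. => #  t=4,i=3
  [13] .##.# => #  t=0,i=5
  [12] .##.. => #  t=2,i=4
  [11] .#.## => .  t=7,i=5
  [10] .#.#. => .  t=0,i=0
  [9] .#..# => .  t=0,i=2
  [8] .#... => .  t=3,i=5
  [7] ..### => .  t=1,i=5
  [6] ..##. => .  t=0,i=4
  [5] ..#.# => .  t=2,i=7
  [4] ..#.. => #  t=3,i=4
  [3] ...## => #  t=1,i=4
  [2] ...#. => #  t=3,i=3
  [1] ....# => #  t=1,i=3
  [0] ..... => .  t=1,i=1
  bits 10011100110000110111000000011110 = 2630053918

2630053918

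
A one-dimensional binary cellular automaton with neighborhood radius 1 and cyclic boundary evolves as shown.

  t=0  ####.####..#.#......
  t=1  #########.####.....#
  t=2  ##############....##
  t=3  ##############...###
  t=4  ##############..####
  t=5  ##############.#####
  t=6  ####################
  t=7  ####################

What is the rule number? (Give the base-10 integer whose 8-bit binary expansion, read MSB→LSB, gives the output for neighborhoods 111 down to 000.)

  [7] ### => #  t=0,i=1
  [6] ##. => #  t=0,i=3
  [5] #.# => #  t=0,i=4
  [4] #.. => .  t=0,i=9
  [3] .## => #  t=0,i=0
  [2] .#. => #  t=0,i=11
  [1] ..# => #  t=0,i=10
  [0] ... => .  t=0,i=15
  bits 11101110 = 238

238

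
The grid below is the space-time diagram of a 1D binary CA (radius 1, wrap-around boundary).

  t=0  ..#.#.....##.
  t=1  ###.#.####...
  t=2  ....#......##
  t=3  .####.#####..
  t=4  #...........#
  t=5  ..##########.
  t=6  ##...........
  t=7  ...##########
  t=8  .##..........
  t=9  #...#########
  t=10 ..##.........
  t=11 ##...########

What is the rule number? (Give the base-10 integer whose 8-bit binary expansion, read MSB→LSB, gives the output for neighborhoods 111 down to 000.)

7

  ###|.  b7=0 t=1,i=1
  ##.|.  b6=0 t=0,i=11
  #.#|.  b5=0 t=0,i=3
  #..|.  b4=0 t=0,i=5
  .##|.  b3=0 t=0,i=10
  .#.|#  b2=1 t=0,i=2
  ..#|#  b1=1 t=0,i=1
  ...|#  b0=1 t=0,i=0
  bits 00000111 = 7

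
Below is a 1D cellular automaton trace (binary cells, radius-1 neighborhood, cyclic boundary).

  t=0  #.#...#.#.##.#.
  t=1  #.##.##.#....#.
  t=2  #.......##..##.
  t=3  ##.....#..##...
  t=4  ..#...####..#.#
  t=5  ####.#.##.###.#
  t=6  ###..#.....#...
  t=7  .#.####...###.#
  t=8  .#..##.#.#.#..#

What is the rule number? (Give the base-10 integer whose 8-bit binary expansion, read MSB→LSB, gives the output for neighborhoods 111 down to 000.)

150

  ### -> #   bit 7 = 1  t=4,i=7
  ##. -> .   bit 6 = 0  t=0,i=11
  #.# -> .   bit 5 = 0  t=0,i=1
  #.. -> #   bit 4 = 1  t=0,i=3
  .## -> .   bit 3 = 0  t=0,i=10
  .#. -> #   bit 2 = 1  t=0,i=0
  ..# -> #   bit 1 = 1  t=0,i=5
  ... -> .   bit 0 = 0  t=0,i=4
  bits 10010110 = 150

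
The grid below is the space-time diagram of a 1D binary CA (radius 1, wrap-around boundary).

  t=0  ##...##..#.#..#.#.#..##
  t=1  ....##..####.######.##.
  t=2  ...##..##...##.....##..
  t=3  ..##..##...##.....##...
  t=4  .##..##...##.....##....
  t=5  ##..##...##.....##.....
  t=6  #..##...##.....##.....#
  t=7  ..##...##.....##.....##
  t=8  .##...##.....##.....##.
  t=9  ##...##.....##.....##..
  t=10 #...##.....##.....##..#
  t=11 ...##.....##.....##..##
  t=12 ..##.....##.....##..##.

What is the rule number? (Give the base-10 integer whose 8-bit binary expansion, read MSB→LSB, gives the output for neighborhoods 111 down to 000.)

  [7] ### => .  t=0,i=0
  [6] ##. => .  t=0,i=1
  [5] #.# => #  t=0,i=10
  [4] #.. => .  t=0,i=2
  [3] .## => #  t=0,i=5
  [2] .#. => #  t=0,i=9
  [1] ..# => #  t=0,i=4
  [0] ... => .  t=0,i=3
  bits 00101110 = 46

46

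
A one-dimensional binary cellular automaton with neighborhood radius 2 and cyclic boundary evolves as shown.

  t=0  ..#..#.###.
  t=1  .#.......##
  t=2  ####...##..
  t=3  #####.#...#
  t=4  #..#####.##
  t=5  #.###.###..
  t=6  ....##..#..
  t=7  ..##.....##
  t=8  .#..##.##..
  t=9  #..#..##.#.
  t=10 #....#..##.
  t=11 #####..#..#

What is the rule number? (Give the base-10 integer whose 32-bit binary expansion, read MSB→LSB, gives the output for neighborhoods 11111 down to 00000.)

2105115022

  ##### -> .   bit 31 = 0  t=3,i=1
  ####. -> #   bit 30 = 1  t=2,i=2
  ###.# -> #   bit 29 = 1  t=3,i=4
  ###.. -> #   bit 28 = 1  t=0,i=9
  ##.## -> #   bit 27 = 1  t=4,i=8
  ##.#. -> #   bit 26 = 1  t=1,i=0
  ##..# -> .   bit 25 = 0  t=2,i=9
  ##... -> #   bit 24 = 1  t=0,i=10
  #.### -> .   bit 23 = 0  t=0,i=7
  #.##. -> #   bit 22 = 1  t=8,i=7
  #.#.# -> #   bit 21 = 1  t=9,i=9
  #.#.. -> #   bit 20 = 1  t=1,i=1
  #..## -> #   bit 19 = 1  t=2,i=10
  #..#. -> .   bit 18 = 0  t=0,i=4
  #...# -> .   bit 17 = 0  t=0,i=0
  #.... -> #   bit 16 = 1  t=1,i=3
  .#### -> #   bit 15 = 1  t=2,i=1
  .###. -> .   bit 14 = 0  t=0,i=8
  .##.# -> .   bit 13 = 0  t=1,i=10
  .##.. -> .   bit 12 = 0  t=2,i=8
  .#.## -> .   bit 11 = 0  t=0,i=6
  .#.#. -> .   bit 10 = 0  t=9,i=10
  .#..# -> .   bit 9 = 0  t=0,i=3
  .#... -> #   bit 8 = 1  t=1,i=2
  ..### -> #   bit 7 = 1  t=2,i=0
  ..##. -> .   bit 6 = 0  t=1,i=9
  ..#.# -> .   bit 5 = 0  t=0,i=5
  ..#.. -> .   bit 4 = 0  t=0,i=2
  ...## -> #   bit 3 = 1  t=1,i=8
  ...#. -> #   bit 2 = 1  t=0,i=1
  ....# -> #   bit 1 = 1  t=1,i=7
  ..... -> .   bit 0 = 0  t=1,i=4
  bits 01111101011110011000000110001110 = 2105115022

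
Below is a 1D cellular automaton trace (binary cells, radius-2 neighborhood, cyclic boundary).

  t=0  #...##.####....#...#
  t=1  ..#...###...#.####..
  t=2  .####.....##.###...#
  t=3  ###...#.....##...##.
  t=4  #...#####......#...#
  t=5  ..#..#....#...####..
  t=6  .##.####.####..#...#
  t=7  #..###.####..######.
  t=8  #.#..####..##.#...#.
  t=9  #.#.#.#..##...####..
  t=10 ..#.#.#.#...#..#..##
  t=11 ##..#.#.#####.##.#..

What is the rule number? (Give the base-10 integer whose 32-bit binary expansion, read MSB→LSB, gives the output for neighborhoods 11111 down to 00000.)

  #####|.  b31=0 t=4,i=6
  ####.|.  b30=0 t=0,i=9
  ###.#|#  b29=1 t=6,i=7
  ###..|.  b28=0 t=0,i=10
  ##.##|#  b27=1 t=0,i=6
  ##.#.|.  b26=0 t=7,i=19
  ##..#|#  b25=1 t=6,i=13
  ##...|.  b24=0 t=0,i=1
  #.###|#  b23=1 t=0,i=7
  #.##.|.  b22=0 t=6,i=1
  #.#.#|#  b21=1 t=8,i=0
  #.#..|#  b20=1 t=7,i=0
  #..##|#  b19=1 t=7,i=2
  #..#.|#  b18=1 t=5,i=4
  #...#|#  b17=1 t=0,i=2
  #....|#  b16=1 t=0,i=12
  .####|#  b15=1 t=0,i=8
  .###.|.  b14=0 t=1,i=7
  .##.#|.  b13=0 t=0,i=5
  .##..|.  b12=0 t=0,i=0
  .#.##|#  b11=1 t=1,i=13
  .#.#.|.  b10=0 t=8,i=1
  .#..#|.  b9=0 t=5,i=3
  .#...|#  b8=1 t=0,i=16
  ..###|.  b7=0 t=1,i=6
  ..##.|.  b6=0 t=0,i=4
  ..#.#|.  b5=0 t=1,i=12
  ..#..|#  b4=1 t=0,i=15
  ...##|.  b3=0 t=0,i=3
  ...#.|#  b2=1 t=0,i=14
  ....#|.  b1=0 t=0,i=13
  .....|.  b0=0 t=2,i=7
  bits 00101010101111111000100100010100 = 717195540

717195540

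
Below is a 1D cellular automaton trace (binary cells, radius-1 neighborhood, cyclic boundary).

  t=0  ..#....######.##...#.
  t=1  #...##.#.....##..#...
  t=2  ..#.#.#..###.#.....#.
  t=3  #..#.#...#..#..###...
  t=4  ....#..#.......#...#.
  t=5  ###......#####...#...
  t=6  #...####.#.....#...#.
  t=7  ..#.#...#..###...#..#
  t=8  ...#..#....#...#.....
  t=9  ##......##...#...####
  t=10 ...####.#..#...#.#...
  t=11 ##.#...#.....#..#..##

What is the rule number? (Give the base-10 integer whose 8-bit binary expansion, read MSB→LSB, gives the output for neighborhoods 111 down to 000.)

41

  ###|.  b7=0 t=0,i=8
  ##.|.  b6=0 t=0,i=12
  #.#|#  b5=1 t=0,i=13
  #..|.  b4=0 t=0,i=3
  .##|#  b3=1 t=0,i=7
  .#.|.  b2=0 t=0,i=2
  ..#|.  b1=0 t=0,i=1
  ...|#  b0=1 t=0,i=0
  bits 00101001 = 41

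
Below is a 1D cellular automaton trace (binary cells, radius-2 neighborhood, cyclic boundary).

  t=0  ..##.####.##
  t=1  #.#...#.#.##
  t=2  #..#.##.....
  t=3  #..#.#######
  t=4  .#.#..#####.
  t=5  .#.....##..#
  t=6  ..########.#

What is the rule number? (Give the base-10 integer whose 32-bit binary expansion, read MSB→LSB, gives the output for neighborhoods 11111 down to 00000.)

2738983295

  #####|#  b31=1 t=3,i=7
  ####.|.  b30=0 t=0,i=7
  ###.#|#  b29=1 t=0,i=8
  ###..|.  b28=0 t=3,i=0
  ##.##|.  b27=0 t=0,i=4
  ##.#.|.  b26=0 t=1,i=1
  ##..#|#  b25=1 t=0,i=0
  ##...|#  b24=1 t=2,i=7
  #.###|.  b23=0 t=0,i=5
  #.##.|#  b22=1 t=0,i=10
  #.#.#|.  b21=0 t=1,i=8
  #.#..|.  b20=0 t=1,i=2
  #..##|.  b19=0 t=0,i=1
  #..#.|.  b18=0 t=2,i=2
  #...#|.  b17=0 t=1,i=4
  #....|#  b16=1 t=2,i=8
  .####|#  b15=1 t=0,i=6
  .###.|.  b14=0 t=1,i=11
  .##.#|.  b13=0 t=0,i=3
  .##..|#  b12=1 t=0,i=11
  .#.##|.  b11=0 t=1,i=9
  .#.#.|.  b10=0 t=1,i=7
  .#..#|.  b9=0 t=2,i=1
  .#...|#  b8=1 t=1,i=3
  ..###|.  b7=0 t=4,i=6
  ..##.|#  b6=1 t=0,i=2
  ..#.#|#  b5=1 t=1,i=6
  ..#..|#  b4=1 t=2,i=0
  ...##|#  b3=1 t=5,i=6
  ...#.|#  b2=1 t=1,i=5
  ....#|#  b1=1 t=2,i=10
  .....|#  b0=1 t=2,i=9
  bits 10100011010000011001000101111111 = 2738983295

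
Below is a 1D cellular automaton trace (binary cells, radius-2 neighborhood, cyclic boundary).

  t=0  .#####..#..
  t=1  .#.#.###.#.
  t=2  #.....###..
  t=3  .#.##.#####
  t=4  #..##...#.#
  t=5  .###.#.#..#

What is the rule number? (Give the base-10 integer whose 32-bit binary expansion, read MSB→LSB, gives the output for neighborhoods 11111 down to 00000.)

  #####|#  b31=1 t=0,i=3
  ####.|.  b30=0 t=0,i=4
  ###.#|#  b29=1 t=1,i=7
  ###..|#  b28=1 t=0,i=5
  ##.##|.  b27=0 t=3,i=5
  ##.#.|#  b26=1 t=1,i=8
  ##..#|#  b25=1 t=0,i=6
  ##...|#  b24=1 t=4,i=5
  #.###|.  b23=0 t=1,i=5
  #.##.|#  b22=1 t=3,i=3
  #.#.#|.  b21=0 t=1,i=3
  #.#..|.  b20=0 t=1,i=9
  #..##|#  b19=1 t=4,i=2
  #..#.|#  b18=1 t=0,i=7
  #...#|.  b17=0 t=0,i=10
  #....|.  b16=0 t=2,i=2
  .####|.  b15=0 t=0,i=2
  .###.|#  b14=1 t=1,i=6
  .##.#|#  b13=1 t=3,i=4
  .##..|.  b12=0 t=4,i=0
  .#.##|.  b11=0 t=1,i=4
  .#.#.|.  b10=0 t=1,i=2
  .#..#|.  b9=0 t=1,i=10
  .#...|#  b8=1 t=0,i=9
  ..###|#  b7=1 t=0,i=1
  ..##.|#  b6=1 t=4,i=3
  ..#.#|.  b5=0 t=1,i=1
  ..#..|.  b4=0 t=0,i=8
  ...##|.  b3=0 t=0,i=0
  ...#.|#  b2=1 t=4,i=7
  ....#|#  b1=1 t=2,i=4
  .....|#  b0=1 t=2,i=3
  bits 10110111010011000110000111000111 = 3075236295

3075236295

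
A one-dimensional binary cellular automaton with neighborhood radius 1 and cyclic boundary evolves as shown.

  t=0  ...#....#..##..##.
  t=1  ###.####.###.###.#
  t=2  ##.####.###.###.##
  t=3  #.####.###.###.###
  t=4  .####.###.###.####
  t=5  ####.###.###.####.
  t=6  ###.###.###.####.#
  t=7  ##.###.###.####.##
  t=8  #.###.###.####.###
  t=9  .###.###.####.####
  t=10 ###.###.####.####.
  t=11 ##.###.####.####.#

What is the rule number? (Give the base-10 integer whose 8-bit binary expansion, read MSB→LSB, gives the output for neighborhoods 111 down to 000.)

  ### -> #   bit 7 = 1  t=1,i=0
  ##. -> .   bit 6 = 0  t=0,i=12
  #.# -> #   bit 5 = 1  t=1,i=3
  #.. -> #   bit 4 = 1  t=0,i=4
  .## -> #   bit 3 = 1  t=0,i=11
  .#. -> .   bit 2 = 0  t=0,i=3
  ..# -> #   bit 1 = 1  t=0,i=2
  ... -> #   bit 0 = 1  t=0,i=0
  bits 10111011 = 187

187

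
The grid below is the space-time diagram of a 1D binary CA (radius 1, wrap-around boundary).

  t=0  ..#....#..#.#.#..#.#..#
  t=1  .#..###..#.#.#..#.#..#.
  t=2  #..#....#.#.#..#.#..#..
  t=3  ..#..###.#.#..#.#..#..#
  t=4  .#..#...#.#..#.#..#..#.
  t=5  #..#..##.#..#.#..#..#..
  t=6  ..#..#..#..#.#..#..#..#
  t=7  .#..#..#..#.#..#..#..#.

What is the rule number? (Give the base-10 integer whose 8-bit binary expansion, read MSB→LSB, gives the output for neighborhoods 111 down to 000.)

  [7] ### => .  t=1,i=5
  [6] ##. => .  t=1,i=6
  [5] #.# => #  t=0,i=11
  [4] #.. => .  t=0,i=0
  [3] .## => .  t=1,i=4
  [2] .#. => .  t=0,i=2
  [1] ..# => #  t=0,i=1
  [0] ... => #  t=0,i=4
  bits 00100011 = 35

35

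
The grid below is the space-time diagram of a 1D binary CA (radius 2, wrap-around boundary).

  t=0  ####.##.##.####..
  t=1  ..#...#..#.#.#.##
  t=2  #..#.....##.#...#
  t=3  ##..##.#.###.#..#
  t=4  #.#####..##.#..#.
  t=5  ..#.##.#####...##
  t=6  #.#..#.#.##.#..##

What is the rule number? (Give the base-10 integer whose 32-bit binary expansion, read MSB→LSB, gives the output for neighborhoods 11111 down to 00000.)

3347674466

  ##### -> #   bit 31 = 1  t=4,i=4
  ####. -> #   bit 30 = 1  t=0,i=2
  ###.# -> .   bit 29 = 0  t=0,i=3
  ###.. -> .   bit 28 = 0  t=0,i=14
  ##.## -> .   bit 27 = 0  t=0,i=4
  ##.#. -> #   bit 26 = 1  t=2,i=11
  ##..# -> #   bit 25 = 1  t=0,i=15
  ##... -> #   bit 24 = 1  t=5,i=12
  #.### -> #   bit 23 = 1  t=0,i=11
  #.##. -> .   bit 22 = 0  t=0,i=5
  #.#.# -> .   bit 21 = 0  t=1,i=11
  #.#.. -> .   bit 20 = 0  t=2,i=12
  #..## -> #   bit 19 = 1  t=0,i=16
  #..#. -> .   bit 18 = 0  t=1,i=1
  #...# -> .   bit 17 = 0  t=1,i=4
  #.... -> #   bit 16 = 1  t=2,i=5
  .#### -> .   bit 15 = 0  t=0,i=1
  .###. -> #   bit 14 = 1  t=3,i=0
  .##.# -> #   bit 13 = 1  t=0,i=6
  .##.. -> #   bit 12 = 1  t=1,i=16
  .#.## -> .   bit 11 = 0  t=1,i=14
  .#.#. -> #   bit 10 = 1  t=1,i=10
  .#..# -> .   bit 9 = 0  t=1,i=7
  .#... -> #   bit 8 = 1  t=1,i=3
  ..### -> .   bit 7 = 0  t=0,i=0
  ..##. -> #   bit 6 = 1  t=2,i=9
  ..#.# -> #   bit 5 = 1  t=1,i=9
  ..#.. -> .   bit 4 = 0  t=1,i=2
  ...## -> .   bit 3 = 0  t=2,i=8
  ...#. -> .   bit 2 = 0  t=1,i=5
  ....# -> #   bit 1 = 1  t=2,i=7
  ..... -> .   bit 0 = 0  t=2,i=6
  bits 11000111100010010111010101100010 = 3347674466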